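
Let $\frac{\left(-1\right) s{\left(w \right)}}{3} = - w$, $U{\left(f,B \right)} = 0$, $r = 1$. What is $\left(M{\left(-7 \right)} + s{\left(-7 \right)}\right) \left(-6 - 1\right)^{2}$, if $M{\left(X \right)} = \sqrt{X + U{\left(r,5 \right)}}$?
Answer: $-1029 + 49 i \sqrt{7} \approx -1029.0 + 129.64 i$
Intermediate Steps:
$M{\left(X \right)} = \sqrt{X}$ ($M{\left(X \right)} = \sqrt{X + 0} = \sqrt{X}$)
$s{\left(w \right)} = 3 w$ ($s{\left(w \right)} = - 3 \left(- w\right) = 3 w$)
$\left(M{\left(-7 \right)} + s{\left(-7 \right)}\right) \left(-6 - 1\right)^{2} = \left(\sqrt{-7} + 3 \left(-7\right)\right) \left(-6 - 1\right)^{2} = \left(i \sqrt{7} - 21\right) \left(-7\right)^{2} = \left(-21 + i \sqrt{7}\right) 49 = -1029 + 49 i \sqrt{7}$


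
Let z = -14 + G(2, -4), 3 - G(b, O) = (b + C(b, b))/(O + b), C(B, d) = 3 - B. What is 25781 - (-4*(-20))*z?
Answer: 26541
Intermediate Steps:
G(b, O) = 3 - 3/(O + b) (G(b, O) = 3 - (b + (3 - b))/(O + b) = 3 - 3/(O + b))
z = -19/2 (z = -14 + 3*(-1 - 4 + 2)/(-4 + 2) = -14 + 3*(-3)/(-2) = -14 + 3*(-½)*(-3) = -14 + 9/2 = -19/2 ≈ -9.5000)
25781 - (-4*(-20))*z = 25781 - (-4*(-20))*(-19)/2 = 25781 - 80*(-19)/2 = 25781 - 1*(-760) = 25781 + 760 = 26541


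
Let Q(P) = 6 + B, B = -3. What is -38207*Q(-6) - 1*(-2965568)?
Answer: 2850947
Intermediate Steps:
Q(P) = 3 (Q(P) = 6 - 3 = 3)
-38207*Q(-6) - 1*(-2965568) = -38207*3 - 1*(-2965568) = -114621 + 2965568 = 2850947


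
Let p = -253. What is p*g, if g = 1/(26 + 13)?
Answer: -253/39 ≈ -6.4872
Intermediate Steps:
g = 1/39 ≈ 0.025641
p*g = -253*1/39 = -253/39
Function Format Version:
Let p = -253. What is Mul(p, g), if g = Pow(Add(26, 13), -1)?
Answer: Rational(-253, 39) ≈ -6.4872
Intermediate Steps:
g = Rational(1, 39) (g = Pow(39, -1) = Rational(1, 39) ≈ 0.025641)
Mul(p, g) = Mul(-253, Rational(1, 39)) = Rational(-253, 39)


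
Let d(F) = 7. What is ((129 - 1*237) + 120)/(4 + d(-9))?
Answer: 12/11 ≈ 1.0909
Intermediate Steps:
((129 - 1*237) + 120)/(4 + d(-9)) = ((129 - 1*237) + 120)/(4 + 7) = ((129 - 237) + 120)/11 = (-108 + 120)*(1/11) = 12*(1/11) = 12/11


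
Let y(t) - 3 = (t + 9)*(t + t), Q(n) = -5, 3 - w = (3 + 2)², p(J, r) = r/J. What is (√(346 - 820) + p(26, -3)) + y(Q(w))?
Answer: -965/26 + I*√474 ≈ -37.115 + 21.772*I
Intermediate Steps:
w = -22 (w = 3 - (3 + 2)² = 3 - 1*5² = 3 - 1*25 = 3 - 25 = -22)
y(t) = 3 + 2*t*(9 + t) (y(t) = 3 + (t + 9)*(t + t) = 3 + (9 + t)*(2*t) = 3 + 2*t*(9 + t))
(√(346 - 820) + p(26, -3)) + y(Q(w)) = (√(346 - 820) - 3/26) + (3 + 2*(-5)² + 18*(-5)) = (√(-474) - 3*1/26) + (3 + 2*25 - 90) = (I*√474 - 3/26) + (3 + 50 - 90) = (-3/26 + I*√474) - 37 = -965/26 + I*√474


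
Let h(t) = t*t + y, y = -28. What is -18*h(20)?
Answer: -6696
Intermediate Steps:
h(t) = -28 + t² (h(t) = t*t - 28 = t² - 28 = -28 + t²)
-18*h(20) = -18*(-28 + 20²) = -18*(-28 + 400) = -18*372 = -6696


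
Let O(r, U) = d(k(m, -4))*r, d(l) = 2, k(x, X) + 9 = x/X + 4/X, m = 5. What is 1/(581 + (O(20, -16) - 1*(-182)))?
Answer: 1/803 ≈ 0.0012453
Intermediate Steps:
k(x, X) = -9 + 4/X + x/X (k(x, X) = -9 + (x/X + 4/X) = -9 + (4/X + x/X) = -9 + 4/X + x/X)
O(r, U) = 2*r
1/(581 + (O(20, -16) - 1*(-182))) = 1/(581 + (2*20 - 1*(-182))) = 1/(581 + (40 + 182)) = 1/(581 + 222) = 1/803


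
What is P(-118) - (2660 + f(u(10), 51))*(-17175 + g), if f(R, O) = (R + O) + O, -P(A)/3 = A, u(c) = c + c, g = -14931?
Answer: 89319246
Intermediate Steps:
u(c) = 2*c
P(A) = -3*A
f(R, O) = R + 2*O (f(R, O) = (O + R) + O = R + 2*O)
P(-118) - (2660 + f(u(10), 51))*(-17175 + g) = -3*(-118) - (2660 + (2*10 + 2*51))*(-17175 - 14931) = 354 - (2660 + (20 + 102))*(-32106) = 354 - (2660 + 122)*(-32106) = 354 - 2782*(-32106) = 354 - 1*(-89318892) = 354 + 89318892 = 89319246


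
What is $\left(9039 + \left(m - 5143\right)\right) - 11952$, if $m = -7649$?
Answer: $-15705$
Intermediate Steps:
$\left(9039 + \left(m - 5143\right)\right) - 11952 = \left(9039 - 12792\right) - 11952 = -3753 - 11952 = -15705$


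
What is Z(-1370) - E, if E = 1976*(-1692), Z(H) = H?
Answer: 3342022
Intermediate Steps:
E = -3343392
Z(-1370) - E = -1370 - 1*(-3343392) = -1370 + 3343392 = 3342022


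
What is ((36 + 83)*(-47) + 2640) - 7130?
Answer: -10083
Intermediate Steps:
((36 + 83)*(-47) + 2640) - 7130 = (119*(-47) + 2640) - 7130 = (-5593 + 2640) - 7130 = -2953 - 7130 = -10083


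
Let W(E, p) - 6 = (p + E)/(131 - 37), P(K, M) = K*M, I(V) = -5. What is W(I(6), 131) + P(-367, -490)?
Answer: 8452355/47 ≈ 1.7984e+5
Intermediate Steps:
W(E, p) = 6 + E/94 + p/94 (W(E, p) = 6 + (p + E)/(131 - 37) = 6 + (E + p)/94 = 6 + (E + p)*(1/94) = 6 + (E/94 + p/94) = 6 + E/94 + p/94)
W(I(6), 131) + P(-367, -490) = (6 + (1/94)*(-5) + (1/94)*131) - 367*(-490) = (6 - 5/94 + 131/94) + 179830 = 345/47 + 179830 = 8452355/47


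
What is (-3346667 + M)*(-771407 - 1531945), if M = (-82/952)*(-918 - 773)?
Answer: 917277779781918/119 ≈ 7.7082e+12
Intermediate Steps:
M = 69331/476 (M = -82*1/952*(-1691) = -41/476*(-1691) = 69331/476 ≈ 145.65)
(-3346667 + M)*(-771407 - 1531945) = (-3346667 + 69331/476)*(-771407 - 1531945) = -1592944161/476*(-2303352) = 917277779781918/119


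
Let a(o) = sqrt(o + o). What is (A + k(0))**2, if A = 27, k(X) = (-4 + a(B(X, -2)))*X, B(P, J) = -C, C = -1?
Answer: 729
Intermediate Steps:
B(P, J) = 1 (B(P, J) = -1*(-1) = 1)
a(o) = sqrt(2)*sqrt(o) (a(o) = sqrt(2*o) = sqrt(2)*sqrt(o))
k(X) = X*(-4 + sqrt(2)) (k(X) = (-4 + sqrt(2)*sqrt(1))*X = (-4 + sqrt(2)*1)*X = (-4 + sqrt(2))*X = X*(-4 + sqrt(2)))
(A + k(0))**2 = (27 + 0*(-4 + sqrt(2)))**2 = (27 + 0)**2 = 27**2 = 729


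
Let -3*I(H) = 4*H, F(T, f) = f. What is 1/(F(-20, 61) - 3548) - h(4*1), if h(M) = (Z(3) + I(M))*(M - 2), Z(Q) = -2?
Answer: 153425/10461 ≈ 14.666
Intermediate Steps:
I(H) = -4*H/3
h(M) = (-2 + M)*(-2 - 4*M/3) (h(M) = (-2 - 4*M/3)*(M - 2) = (-2 - 4*M/3)*(-2 + M) = (-2 + M)*(-2 - 4*M/3))
1/(F(-20, 61) - 3548) - h(4*1) = 1/(61 - 3548) - (4 - 4*(4*1)**2/3 + 2*(4*1)/3) = 1/(-3487) - (4 - 4/3*4**2 + (2/3)*4) = -1/3487 - (4 - 4/3*16 + 8/3) = -1/3487 - (4 - 64/3 + 8/3) = -1/3487 - 1*(-44/3) = -1/3487 + 44/3 = 153425/10461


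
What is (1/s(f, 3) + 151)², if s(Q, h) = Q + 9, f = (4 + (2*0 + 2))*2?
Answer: 10061584/441 ≈ 22815.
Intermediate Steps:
f = 12 (f = (4 + (0 + 2))*2 = (4 + 2)*2 = 6*2 = 12)
s(Q, h) = 9 + Q
(1/s(f, 3) + 151)² = (1/(9 + 12) + 151)² = (1/21 + 151)² = (3172/21)² = 10061584/441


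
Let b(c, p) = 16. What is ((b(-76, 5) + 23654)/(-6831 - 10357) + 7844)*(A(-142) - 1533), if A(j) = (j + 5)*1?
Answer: -56278583335/4297 ≈ -1.3097e+7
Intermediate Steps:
A(j) = 5 + j (A(j) = (5 + j)*1 = 5 + j)
((b(-76, 5) + 23654)/(-6831 - 10357) + 7844)*(A(-142) - 1533) = ((16 + 23654)/(-6831 - 10357) + 7844)*((5 - 142) - 1533) = (23670/(-17188) + 7844)*(-137 - 1533) = (23670*(-1/17188) + 7844)*(-1670) = (-11835/8594 + 7844)*(-1670) = (67399501/8594)*(-1670) = -56278583335/4297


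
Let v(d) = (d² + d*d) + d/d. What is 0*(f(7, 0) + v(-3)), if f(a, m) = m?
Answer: 0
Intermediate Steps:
v(d) = 1 + 2*d² (v(d) = (d² + d²) + 1 = 2*d² + 1 = 1 + 2*d²)
0*(f(7, 0) + v(-3)) = 0*(0 + (1 + 2*(-3)²)) = 0*(0 + (1 + 2*9)) = 0*(0 + (1 + 18)) = 0*(0 + 19) = 0*19 = 0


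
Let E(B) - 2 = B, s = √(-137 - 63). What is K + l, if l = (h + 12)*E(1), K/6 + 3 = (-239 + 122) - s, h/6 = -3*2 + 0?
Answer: -792 - 60*I*√2 ≈ -792.0 - 84.853*I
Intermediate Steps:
s = 10*I*√2 (s = √(-200) = 10*I*√2 ≈ 14.142*I)
E(B) = 2 + B
h = -36 (h = 6*(-3*2 + 0) = 6*(-6 + 0) = 6*(-6) = -36)
K = -720 - 60*I*√2 (K = -18 + 6*((-239 + 122) - 10*I*√2) = -18 + 6*(-117 - 10*I*√2) = -18 + (-702 - 60*I*√2) = -720 - 60*I*√2 ≈ -720.0 - 84.853*I)
l = -72 (l = (-36 + 12)*(2 + 1) = -24*3 = -72)
K + l = (-720 - 60*I*√2) - 72 = -792 - 60*I*√2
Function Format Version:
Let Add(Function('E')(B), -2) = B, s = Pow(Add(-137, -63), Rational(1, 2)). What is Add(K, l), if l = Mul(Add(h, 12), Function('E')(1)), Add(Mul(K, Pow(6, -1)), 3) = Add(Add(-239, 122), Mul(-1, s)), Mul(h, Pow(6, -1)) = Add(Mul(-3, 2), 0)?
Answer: Add(-792, Mul(-60, I, Pow(2, Rational(1, 2)))) ≈ Add(-792.00, Mul(-84.853, I))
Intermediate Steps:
s = Mul(10, I, Pow(2, Rational(1, 2))) (s = Pow(-200, Rational(1, 2)) = Mul(10, I, Pow(2, Rational(1, 2))) ≈ Mul(14.142, I))
Function('E')(B) = Add(2, B)
h = -36 (h = Mul(6, Add(Mul(-3, 2), 0)) = Mul(6, Add(-6, 0)) = Mul(6, -6) = -36)
K = Add(-720, Mul(-60, I, Pow(2, Rational(1, 2)))) (K = Add(-18, Mul(6, Add(Add(-239, 122), Mul(-1, Mul(10, I, Pow(2, Rational(1, 2))))))) = Add(-18, Mul(6, Add(-117, Mul(-10, I, Pow(2, Rational(1, 2)))))) = Add(-18, Add(-702, Mul(-60, I, Pow(2, Rational(1, 2))))) = Add(-720, Mul(-60, I, Pow(2, Rational(1, 2)))) ≈ Add(-720.00, Mul(-84.853, I)))
l = -72 (l = Mul(Add(-36, 12), Add(2, 1)) = Mul(-24, 3) = -72)
Add(K, l) = Add(Add(-720, Mul(-60, I, Pow(2, Rational(1, 2)))), -72) = Add(-792, Mul(-60, I, Pow(2, Rational(1, 2))))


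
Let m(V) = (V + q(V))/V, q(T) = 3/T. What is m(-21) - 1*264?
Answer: -38660/147 ≈ -262.99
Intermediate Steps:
m(V) = (V + 3/V)/V
m(-21) - 1*264 = (1 + 3/(-21)²) - 1*264 = (1 + 3*(1/441)) - 264 = (1 + 1/147) - 264 = 148/147 - 264 = -38660/147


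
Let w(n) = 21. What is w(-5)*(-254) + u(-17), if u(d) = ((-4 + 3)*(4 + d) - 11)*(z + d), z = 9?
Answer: -5350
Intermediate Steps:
u(d) = (-15 - d)*(9 + d) (u(d) = ((-4 + 3)*(4 + d) - 11)*(9 + d) = (-(4 + d) - 11)*(9 + d) = ((-4 - d) - 11)*(9 + d) = (-15 - d)*(9 + d))
w(-5)*(-254) + u(-17) = 21*(-254) + (-135 - 1*(-17)² - 24*(-17)) = -5334 + (-135 - 1*289 + 408) = -5334 + (-135 - 289 + 408) = -5334 - 16 = -5350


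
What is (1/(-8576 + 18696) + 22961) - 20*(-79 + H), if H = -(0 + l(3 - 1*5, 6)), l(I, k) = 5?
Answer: 249366921/10120 ≈ 24641.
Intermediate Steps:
H = -5 (H = -(0 + 5) = -1*5 = -5)
(1/(-8576 + 18696) + 22961) - 20*(-79 + H) = (1/(-8576 + 18696) + 22961) - 20*(-79 - 5) = (1/10120 + 22961) - 20*(-84) = (1/10120 + 22961) + 1680 = 232365321/10120 + 1680 = 249366921/10120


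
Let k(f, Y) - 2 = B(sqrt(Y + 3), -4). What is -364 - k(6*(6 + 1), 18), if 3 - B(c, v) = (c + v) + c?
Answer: -373 + 2*sqrt(21) ≈ -363.83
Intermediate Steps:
B(c, v) = 3 - v - 2*c (B(c, v) = 3 - ((c + v) + c) = 3 - (v + 2*c) = 3 + (-v - 2*c) = 3 - v - 2*c)
k(f, Y) = 9 - 2*sqrt(3 + Y) (k(f, Y) = 2 + (3 - 1*(-4) - 2*sqrt(Y + 3)) = 2 + (3 + 4 - 2*sqrt(3 + Y)) = 2 + (7 - 2*sqrt(3 + Y)) = 9 - 2*sqrt(3 + Y))
-364 - k(6*(6 + 1), 18) = -364 - (9 - 2*sqrt(3 + 18)) = -364 - (9 - 2*sqrt(21)) = -364 + (-9 + 2*sqrt(21)) = -373 + 2*sqrt(21)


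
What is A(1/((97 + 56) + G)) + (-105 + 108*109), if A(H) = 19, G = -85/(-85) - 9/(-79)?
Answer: 11686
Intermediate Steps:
G = 88/79 (G = -85*(-1/85) - 9*(-1/79) = 1 + 9/79 = 88/79 ≈ 1.1139)
A(1/((97 + 56) + G)) + (-105 + 108*109) = 19 + (-105 + 108*109) = 19 + (-105 + 11772) = 19 + 11667 = 11686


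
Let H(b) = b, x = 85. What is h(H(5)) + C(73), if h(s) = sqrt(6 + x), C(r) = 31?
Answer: 31 + sqrt(91) ≈ 40.539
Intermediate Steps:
h(s) = sqrt(91) (h(s) = sqrt(6 + 85) = sqrt(91))
h(H(5)) + C(73) = sqrt(91) + 31 = 31 + sqrt(91)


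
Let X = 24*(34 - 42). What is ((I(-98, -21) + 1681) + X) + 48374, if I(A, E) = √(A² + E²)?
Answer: 49863 + 7*√205 ≈ 49963.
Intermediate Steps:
X = -192 (X = 24*(-8) = -192)
((I(-98, -21) + 1681) + X) + 48374 = ((√((-98)² + (-21)²) + 1681) - 192) + 48374 = ((√(9604 + 441) + 1681) - 192) + 48374 = ((√10045 + 1681) - 192) + 48374 = ((7*√205 + 1681) - 192) + 48374 = ((1681 + 7*√205) - 192) + 48374 = (1489 + 7*√205) + 48374 = 49863 + 7*√205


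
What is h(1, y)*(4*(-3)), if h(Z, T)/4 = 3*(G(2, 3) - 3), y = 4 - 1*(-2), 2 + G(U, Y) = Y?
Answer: 288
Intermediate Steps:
G(U, Y) = -2 + Y
y = 6 (y = 4 + 2 = 6)
h(Z, T) = -24 (h(Z, T) = 4*(3*((-2 + 3) - 3)) = 4*(3*(1 - 3)) = 4*(3*(-2)) = 4*(-6) = -24)
h(1, y)*(4*(-3)) = -96*(-3) = -24*(-12) = 288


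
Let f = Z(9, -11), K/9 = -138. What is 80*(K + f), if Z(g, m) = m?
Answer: -100240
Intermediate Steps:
K = -1242 (K = 9*(-138) = -1242)
f = -11
80*(K + f) = 80*(-1242 - 11) = 80*(-1253) = -100240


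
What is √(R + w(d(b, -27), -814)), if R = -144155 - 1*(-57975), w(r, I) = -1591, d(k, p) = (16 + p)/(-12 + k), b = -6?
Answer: I*√87771 ≈ 296.26*I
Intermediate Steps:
d(k, p) = (16 + p)/(-12 + k)
R = -86180 (R = -144155 + 57975 = -86180)
√(R + w(d(b, -27), -814)) = √(-86180 - 1591) = √(-87771) = I*√87771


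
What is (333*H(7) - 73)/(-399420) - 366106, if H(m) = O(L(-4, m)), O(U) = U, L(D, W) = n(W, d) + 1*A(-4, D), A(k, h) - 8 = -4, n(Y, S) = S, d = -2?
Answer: -146230059113/399420 ≈ -3.6611e+5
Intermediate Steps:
A(k, h) = 4 (A(k, h) = 8 - 4 = 4)
L(D, W) = 2 (L(D, W) = -2 + 1*4 = -2 + 4 = 2)
H(m) = 2
(333*H(7) - 73)/(-399420) - 366106 = (333*2 - 73)/(-399420) - 366106 = (666 - 73)*(-1/399420) - 366106 = 593*(-1/399420) - 366106 = -593/399420 - 366106 = -146230059113/399420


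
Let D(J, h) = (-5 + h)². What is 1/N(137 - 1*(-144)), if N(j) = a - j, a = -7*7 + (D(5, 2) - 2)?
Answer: -1/323 ≈ -0.0030960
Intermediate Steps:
a = -42 (a = -7*7 + ((-5 + 2)² - 2) = -49 + ((-3)² - 2) = -49 + (9 - 2) = -49 + 7 = -42)
N(j) = -42 - j
1/N(137 - 1*(-144)) = 1/(-42 - (137 - 1*(-144))) = 1/(-42 - (137 + 144)) = 1/(-42 - 1*281) = 1/(-42 - 281) = 1/(-323) = -1/323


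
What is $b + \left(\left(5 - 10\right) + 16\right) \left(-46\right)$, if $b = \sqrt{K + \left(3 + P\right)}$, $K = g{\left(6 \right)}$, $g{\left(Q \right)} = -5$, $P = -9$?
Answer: $-506 + i \sqrt{11} \approx -506.0 + 3.3166 i$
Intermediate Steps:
$K = -5$
$b = i \sqrt{11}$ ($b = \sqrt{-5 + \left(3 - 9\right)} = \sqrt{-5 - 6} = \sqrt{-11} = i \sqrt{11} \approx 3.3166 i$)
$b + \left(\left(5 - 10\right) + 16\right) \left(-46\right) = i \sqrt{11} + \left(\left(5 - 10\right) + 16\right) \left(-46\right) = i \sqrt{11} + \left(-5 + 16\right) \left(-46\right) = i \sqrt{11} + 11 \left(-46\right) = i \sqrt{11} - 506 = -506 + i \sqrt{11}$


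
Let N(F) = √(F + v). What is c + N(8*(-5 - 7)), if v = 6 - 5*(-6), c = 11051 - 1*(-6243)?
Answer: 17294 + 2*I*√15 ≈ 17294.0 + 7.746*I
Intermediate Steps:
c = 17294 (c = 11051 + 6243 = 17294)
v = 36 (v = 6 + 30 = 36)
N(F) = √(36 + F) (N(F) = √(F + 36) = √(36 + F))
c + N(8*(-5 - 7)) = 17294 + √(36 + 8*(-5 - 7)) = 17294 + √(36 + 8*(-12)) = 17294 + √(36 - 96) = 17294 + √(-60) = 17294 + 2*I*√15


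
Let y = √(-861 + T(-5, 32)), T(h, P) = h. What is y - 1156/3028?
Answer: -289/757 + I*√866 ≈ -0.38177 + 29.428*I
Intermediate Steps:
y = I*√866 (y = √(-861 - 5) = √(-866) = I*√866 ≈ 29.428*I)
y - 1156/3028 = I*√866 - 1156/3028 = I*√866 - 1156*1/3028 = I*√866 - 289/757 = -289/757 + I*√866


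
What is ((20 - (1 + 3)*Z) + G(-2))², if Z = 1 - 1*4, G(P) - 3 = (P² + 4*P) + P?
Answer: 841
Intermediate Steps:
G(P) = 3 + P² + 5*P (G(P) = 3 + ((P² + 4*P) + P) = 3 + (P² + 5*P) = 3 + P² + 5*P)
Z = -3 (Z = 1 - 4 = -3)
((20 - (1 + 3)*Z) + G(-2))² = ((20 - (1 + 3)*(-3)) + (3 + (-2)² + 5*(-2)))² = ((20 - 4*(-3)) + (3 + 4 - 10))² = ((20 - 1*(-12)) - 3)² = ((20 + 12) - 3)² = (32 - 3)² = 29² = 841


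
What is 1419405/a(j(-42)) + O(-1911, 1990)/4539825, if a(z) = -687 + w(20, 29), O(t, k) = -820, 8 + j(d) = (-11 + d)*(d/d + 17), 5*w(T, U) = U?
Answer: -495680835593/237886830 ≈ -2083.7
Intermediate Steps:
w(T, U) = U/5
j(d) = -206 + 18*d (j(d) = -8 + (-11 + d)*(d/d + 17) = -8 + (-11 + d)*(1 + 17) = -8 + (-11 + d)*18 = -8 + (-198 + 18*d) = -206 + 18*d)
a(z) = -3406/5 (a(z) = -687 + (⅕)*29 = -687 + 29/5 = -3406/5)
1419405/a(j(-42)) + O(-1911, 1990)/4539825 = 1419405/(-3406/5) - 820/4539825 = 1419405*(-5/3406) - 820*1/4539825 = -545925/262 - 164/907965 = -495680835593/237886830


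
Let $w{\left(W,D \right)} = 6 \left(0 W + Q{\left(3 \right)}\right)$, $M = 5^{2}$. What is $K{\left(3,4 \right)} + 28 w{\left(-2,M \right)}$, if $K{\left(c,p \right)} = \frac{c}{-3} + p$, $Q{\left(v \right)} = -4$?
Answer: $-669$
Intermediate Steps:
$K{\left(c,p \right)} = p - \frac{c}{3}$ ($K{\left(c,p \right)} = c \left(- \frac{1}{3}\right) + p = - \frac{c}{3} + p = p - \frac{c}{3}$)
$M = 25$
$w{\left(W,D \right)} = -24$ ($w{\left(W,D \right)} = 6 \left(0 W - 4\right) = 6 \left(0 - 4\right) = 6 \left(-4\right) = -24$)
$K{\left(3,4 \right)} + 28 w{\left(-2,M \right)} = \left(4 - 1\right) + 28 \left(-24\right) = \left(4 - 1\right) - 672 = 3 - 672 = -669$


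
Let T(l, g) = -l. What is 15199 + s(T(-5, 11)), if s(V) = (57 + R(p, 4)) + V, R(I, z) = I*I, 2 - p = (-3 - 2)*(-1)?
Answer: 15270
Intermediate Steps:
p = -3 (p = 2 - (-3 - 2)*(-1) = 2 - (-5)*(-1) = 2 - 1*5 = 2 - 5 = -3)
R(I, z) = I²
s(V) = 66 + V (s(V) = (57 + (-3)²) + V = (57 + 9) + V = 66 + V)
15199 + s(T(-5, 11)) = 15199 + (66 - 1*(-5)) = 15199 + (66 + 5) = 15199 + 71 = 15270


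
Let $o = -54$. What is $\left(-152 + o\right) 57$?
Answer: $-11742$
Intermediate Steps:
$\left(-152 + o\right) 57 = \left(-152 - 54\right) 57 = \left(-206\right) 57 = -11742$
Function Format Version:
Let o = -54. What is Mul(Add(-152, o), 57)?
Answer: -11742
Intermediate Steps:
Mul(Add(-152, o), 57) = Mul(Add(-152, -54), 57) = Mul(-206, 57) = -11742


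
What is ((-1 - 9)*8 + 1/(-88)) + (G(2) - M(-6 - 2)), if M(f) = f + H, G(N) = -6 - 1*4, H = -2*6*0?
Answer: -7217/88 ≈ -82.011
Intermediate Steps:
H = 0 (H = -12*0 = 0)
G(N) = -10 (G(N) = -6 - 4 = -10)
M(f) = f (M(f) = f + 0 = f)
((-1 - 9)*8 + 1/(-88)) + (G(2) - M(-6 - 2)) = ((-1 - 9)*8 + 1/(-88)) + (-10 - (-6 - 2)) = (-10*8 - 1/88) + (-10 - 1*(-8)) = (-80 - 1/88) + (-10 + 8) = -7041/88 - 2 = -7217/88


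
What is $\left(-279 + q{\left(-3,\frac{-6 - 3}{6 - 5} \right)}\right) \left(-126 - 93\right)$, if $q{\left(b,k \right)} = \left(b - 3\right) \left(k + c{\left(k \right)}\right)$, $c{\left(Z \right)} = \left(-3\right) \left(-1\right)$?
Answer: $53217$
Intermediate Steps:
$c{\left(Z \right)} = 3$
$q{\left(b,k \right)} = \left(-3 + b\right) \left(3 + k\right)$ ($q{\left(b,k \right)} = \left(b - 3\right) \left(k + 3\right) = \left(-3 + b\right) \left(3 + k\right)$)
$\left(-279 + q{\left(-3,\frac{-6 - 3}{6 - 5} \right)}\right) \left(-126 - 93\right) = \left(-279 - \left(18 + \frac{6 \left(-6 - 3\right)}{6 - 5}\right)\right) \left(-126 - 93\right) = \left(-279 - \left(18 + 6 \left(-9\right) 1^{-1}\right)\right) \left(-219\right) = \left(-279 - \left(18 + 6 \left(-9\right) 1\right)\right) \left(-219\right) = \left(-279 - -36\right) \left(-219\right) = \left(-279 + \left(-9 + 27 - 9 + 27\right)\right) \left(-219\right) = \left(-279 + 36\right) \left(-219\right) = \left(-243\right) \left(-219\right) = 53217$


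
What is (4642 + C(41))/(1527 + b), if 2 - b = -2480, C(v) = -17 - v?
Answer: 4584/4009 ≈ 1.1434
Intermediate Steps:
b = 2482 (b = 2 - 1*(-2480) = 2 + 2480 = 2482)
(4642 + C(41))/(1527 + b) = (4642 + (-17 - 1*41))/(1527 + 2482) = (4642 + (-17 - 41))/4009 = (4642 - 58)*(1/4009) = 4584*(1/4009) = 4584/4009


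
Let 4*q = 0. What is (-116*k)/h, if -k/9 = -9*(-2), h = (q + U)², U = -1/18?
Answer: 6088608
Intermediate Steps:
q = 0 (q = (¼)*0 = 0)
U = -1/18 (U = -1*1/18 = -1/18 ≈ -0.055556)
h = 1/324 (h = (0 - 1/18)² = (-1/18)² = 1/324 ≈ 0.0030864)
k = -162 (k = -(-81)*(-2) = -9*18 = -162)
(-116*k)/h = (-116*(-162))/(1/324) = 18792*324 = 6088608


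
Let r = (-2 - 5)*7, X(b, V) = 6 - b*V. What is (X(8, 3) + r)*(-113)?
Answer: 7571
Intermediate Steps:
X(b, V) = 6 - V*b
r = -49 (r = -7*7 = -49)
(X(8, 3) + r)*(-113) = ((6 - 1*3*8) - 49)*(-113) = ((6 - 24) - 49)*(-113) = (-18 - 49)*(-113) = -67*(-113) = 7571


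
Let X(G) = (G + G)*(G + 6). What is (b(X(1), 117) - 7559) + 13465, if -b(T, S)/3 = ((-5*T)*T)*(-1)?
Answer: 2966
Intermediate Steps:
X(G) = 2*G*(6 + G) (X(G) = (2*G)*(6 + G) = 2*G*(6 + G))
b(T, S) = -15*T² (b(T, S) = -3*(-5*T)*T*(-1) = -3*(-5*T²)*(-1) = -15*T²)
(b(X(1), 117) - 7559) + 13465 = (-15*4*(6 + 1)² - 7559) + 13465 = (-15*(2*1*7)² - 7559) + 13465 = (-15*14² - 7559) + 13465 = (-15*196 - 7559) + 13465 = (-2940 - 7559) + 13465 = -10499 + 13465 = 2966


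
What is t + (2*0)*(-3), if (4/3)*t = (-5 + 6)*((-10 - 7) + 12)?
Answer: -15/4 ≈ -3.7500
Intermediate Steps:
t = -15/4 (t = 3*((-5 + 6)*((-10 - 7) + 12))/4 = 3*(1*(-17 + 12))/4 = 3*(1*(-5))/4 = (¾)*(-5) = -15/4 ≈ -3.7500)
t + (2*0)*(-3) = -15/4 + (2*0)*(-3) = -15/4 + 0*(-3) = -15/4 + 0 = -15/4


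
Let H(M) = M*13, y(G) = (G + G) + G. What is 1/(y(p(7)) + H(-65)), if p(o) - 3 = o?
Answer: -1/815 ≈ -0.0012270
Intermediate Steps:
p(o) = 3 + o
y(G) = 3*G (y(G) = 2*G + G = 3*G)
H(M) = 13*M
1/(y(p(7)) + H(-65)) = 1/(3*(3 + 7) + 13*(-65)) = 1/(3*10 - 845) = 1/(30 - 845) = 1/(-815) = -1/815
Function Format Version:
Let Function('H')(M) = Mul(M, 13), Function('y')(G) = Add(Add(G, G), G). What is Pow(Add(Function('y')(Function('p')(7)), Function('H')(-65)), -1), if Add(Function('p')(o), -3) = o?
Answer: Rational(-1, 815) ≈ -0.0012270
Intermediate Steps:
Function('p')(o) = Add(3, o)
Function('y')(G) = Mul(3, G) (Function('y')(G) = Add(Mul(2, G), G) = Mul(3, G))
Function('H')(M) = Mul(13, M)
Pow(Add(Function('y')(Function('p')(7)), Function('H')(-65)), -1) = Pow(Add(Mul(3, Add(3, 7)), Mul(13, -65)), -1) = Pow(Add(Mul(3, 10), -845), -1) = Pow(Add(30, -845), -1) = Pow(-815, -1) = Rational(-1, 815)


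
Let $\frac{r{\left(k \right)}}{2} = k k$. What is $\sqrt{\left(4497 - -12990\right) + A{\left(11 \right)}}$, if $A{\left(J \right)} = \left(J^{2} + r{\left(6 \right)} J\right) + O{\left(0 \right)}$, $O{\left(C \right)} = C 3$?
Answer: $20 \sqrt{46} \approx 135.65$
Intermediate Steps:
$O{\left(C \right)} = 3 C$
$r{\left(k \right)} = 2 k^{2}$ ($r{\left(k \right)} = 2 k k = 2 k^{2}$)
$A{\left(J \right)} = J^{2} + 72 J$ ($A{\left(J \right)} = \left(J^{2} + 2 \cdot 6^{2} J\right) + 3 \cdot 0 = \left(J^{2} + 2 \cdot 36 J\right) + 0 = \left(J^{2} + 72 J\right) + 0 = J^{2} + 72 J$)
$\sqrt{\left(4497 - -12990\right) + A{\left(11 \right)}} = \sqrt{\left(4497 - -12990\right) + 11 \left(72 + 11\right)} = \sqrt{\left(4497 + 12990\right) + 11 \cdot 83} = \sqrt{17487 + 913} = \sqrt{18400} = 20 \sqrt{46}$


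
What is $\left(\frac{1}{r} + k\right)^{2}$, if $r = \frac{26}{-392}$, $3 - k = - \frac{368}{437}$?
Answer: $\frac{7700625}{61009} \approx 126.22$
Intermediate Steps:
$k = \frac{73}{19}$ ($k = 3 - - \frac{368}{437} = 3 - \left(-368\right) \frac{1}{437} = 3 - - \frac{16}{19} = 3 + \frac{16}{19} = \frac{73}{19} \approx 3.8421$)
$r = - \frac{13}{196}$ ($r = 26 \left(- \frac{1}{392}\right) = - \frac{13}{196} \approx -0.066326$)
$\left(\frac{1}{r} + k\right)^{2} = \left(\frac{1}{- \frac{13}{196}} + \frac{73}{19}\right)^{2} = \left(- \frac{196}{13} + \frac{73}{19}\right)^{2} = \left(- \frac{2775}{247}\right)^{2} = \frac{7700625}{61009}$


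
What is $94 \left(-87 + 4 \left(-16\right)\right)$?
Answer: $-14194$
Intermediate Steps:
$94 \left(-87 + 4 \left(-16\right)\right) = 94 \left(-87 - 64\right) = 94 \left(-151\right) = -14194$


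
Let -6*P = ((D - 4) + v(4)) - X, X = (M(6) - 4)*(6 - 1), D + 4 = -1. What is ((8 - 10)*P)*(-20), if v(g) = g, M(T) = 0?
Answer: -100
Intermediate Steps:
D = -5 (D = -4 - 1 = -5)
X = -20 (X = (0 - 4)*(6 - 1) = -4*5 = -20)
P = -5/2 (P = -(((-5 - 4) + 4) - 1*(-20))/6 = -((-9 + 4) + 20)/6 = -(-5 + 20)/6 = -⅙*15 = -5/2 ≈ -2.5000)
((8 - 10)*P)*(-20) = ((8 - 10)*(-5/2))*(-20) = -2*(-5/2)*(-20) = 5*(-20) = -100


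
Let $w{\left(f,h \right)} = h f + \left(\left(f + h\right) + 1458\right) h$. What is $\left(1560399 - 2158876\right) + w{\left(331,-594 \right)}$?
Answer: $-1504921$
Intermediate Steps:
$w{\left(f,h \right)} = f h + h \left(1458 + f + h\right)$ ($w{\left(f,h \right)} = f h + \left(1458 + f + h\right) h = f h + h \left(1458 + f + h\right)$)
$\left(1560399 - 2158876\right) + w{\left(331,-594 \right)} = \left(1560399 - 2158876\right) - 594 \left(1458 - 594 + 2 \cdot 331\right) = -598477 - 594 \left(1458 - 594 + 662\right) = -598477 - 906444 = -1504921$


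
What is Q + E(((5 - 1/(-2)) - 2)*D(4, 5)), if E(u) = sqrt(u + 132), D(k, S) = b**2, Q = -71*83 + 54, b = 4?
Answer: -5839 + 2*sqrt(47) ≈ -5825.3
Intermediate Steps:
Q = -5839 (Q = -5893 + 54 = -5839)
D(k, S) = 16 (D(k, S) = 4**2 = 16)
E(u) = sqrt(132 + u)
Q + E(((5 - 1/(-2)) - 2)*D(4, 5)) = -5839 + sqrt(132 + ((5 - 1/(-2)) - 2)*16) = -5839 + sqrt(132 + ((5 - 1*(-1/2)) - 2)*16) = -5839 + sqrt(132 + ((5 + 1/2) - 2)*16) = -5839 + sqrt(132 + (11/2 - 2)*16) = -5839 + sqrt(132 + (7/2)*16) = -5839 + sqrt(132 + 56) = -5839 + sqrt(188) = -5839 + 2*sqrt(47)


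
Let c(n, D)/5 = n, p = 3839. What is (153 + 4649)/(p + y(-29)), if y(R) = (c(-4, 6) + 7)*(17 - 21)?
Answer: 4802/3891 ≈ 1.2341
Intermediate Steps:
c(n, D) = 5*n
y(R) = 52 (y(R) = (5*(-4) + 7)*(17 - 21) = (-20 + 7)*(-4) = -13*(-4) = 52)
(153 + 4649)/(p + y(-29)) = (153 + 4649)/(3839 + 52) = 4802/3891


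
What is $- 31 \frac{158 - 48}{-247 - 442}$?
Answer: $\frac{3410}{689} \approx 4.9492$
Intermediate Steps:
$- 31 \frac{158 - 48}{-247 - 442} = - 31 \frac{110}{-689} = - 31 \cdot 110 \left(- \frac{1}{689}\right) = \left(-31\right) \left(- \frac{110}{689}\right) = \frac{3410}{689}$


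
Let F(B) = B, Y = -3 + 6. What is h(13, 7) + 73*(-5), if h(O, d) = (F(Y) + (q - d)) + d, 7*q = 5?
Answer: -2529/7 ≈ -361.29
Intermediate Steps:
q = 5/7 (q = (1/7)*5 = 5/7 ≈ 0.71429)
Y = 3
h(O, d) = 26/7 (h(O, d) = (3 + (5/7 - d)) + d = (26/7 - d) + d = 26/7)
h(13, 7) + 73*(-5) = 26/7 + 73*(-5) = 26/7 - 365 = -2529/7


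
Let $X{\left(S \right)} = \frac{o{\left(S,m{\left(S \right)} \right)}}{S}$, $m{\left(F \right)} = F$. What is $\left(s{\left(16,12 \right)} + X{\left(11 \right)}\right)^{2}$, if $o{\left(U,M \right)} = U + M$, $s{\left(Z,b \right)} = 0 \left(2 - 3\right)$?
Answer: $4$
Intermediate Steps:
$s{\left(Z,b \right)} = 0$ ($s{\left(Z,b \right)} = 0 \left(-1\right) = 0$)
$o{\left(U,M \right)} = M + U$
$X{\left(S \right)} = 2$ ($X{\left(S \right)} = \frac{S + S}{S} = \frac{2 S}{S} = 2$)
$\left(s{\left(16,12 \right)} + X{\left(11 \right)}\right)^{2} = \left(0 + 2\right)^{2} = 2^{2} = 4$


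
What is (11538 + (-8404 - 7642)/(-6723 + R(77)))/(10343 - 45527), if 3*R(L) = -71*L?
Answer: -49306051/150329504 ≈ -0.32799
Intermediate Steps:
R(L) = -71*L/3 (R(L) = (-71*L)/3 = -71*L/3)
(11538 + (-8404 - 7642)/(-6723 + R(77)))/(10343 - 45527) = (11538 + (-8404 - 7642)/(-6723 - 71/3*77))/(10343 - 45527) = (11538 - 16046/(-6723 - 5467/3))/(-35184) = (11538 - 16046/(-25636/3))*(-1/35184) = (11538 - 16046*(-3/25636))*(-1/35184) = (11538 + 24069/12818)*(-1/35184) = (147918153/12818)*(-1/35184) = -49306051/150329504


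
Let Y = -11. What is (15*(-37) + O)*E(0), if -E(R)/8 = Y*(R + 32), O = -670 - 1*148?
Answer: -3866368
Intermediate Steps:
O = -818 (O = -670 - 148 = -818)
E(R) = 2816 + 88*R (E(R) = -(-88)*(R + 32) = -(-88)*(32 + R) = -8*(-352 - 11*R) = 2816 + 88*R)
(15*(-37) + O)*E(0) = (15*(-37) - 818)*(2816 + 88*0) = (-555 - 818)*(2816 + 0) = -1373*2816 = -3866368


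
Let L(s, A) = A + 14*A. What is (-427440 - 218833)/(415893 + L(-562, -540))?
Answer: -646273/407793 ≈ -1.5848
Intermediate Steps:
L(s, A) = 15*A
(-427440 - 218833)/(415893 + L(-562, -540)) = (-427440 - 218833)/(415893 + 15*(-540)) = -646273/(415893 - 8100) = -646273/407793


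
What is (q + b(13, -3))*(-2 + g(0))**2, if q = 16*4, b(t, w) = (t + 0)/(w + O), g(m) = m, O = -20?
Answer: 5836/23 ≈ 253.74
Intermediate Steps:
b(t, w) = t/(-20 + w) (b(t, w) = (t + 0)/(w - 20) = t/(-20 + w))
q = 64
(q + b(13, -3))*(-2 + g(0))**2 = (64 + 13/(-20 - 3))*(-2 + 0)**2 = (64 + 13/(-23))*(-2)**2 = (64 + 13*(-1/23))*4 = (64 - 13/23)*4 = (1459/23)*4 = 5836/23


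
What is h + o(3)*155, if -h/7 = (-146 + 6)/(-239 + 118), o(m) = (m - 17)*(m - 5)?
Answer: 524160/121 ≈ 4331.9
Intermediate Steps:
o(m) = (-17 + m)*(-5 + m)
h = -980/121 (h = -7*(-146 + 6)/(-239 + 118) = -(-980)/(-121) = -(-980)*(-1)/121 = -7*140/121 = -980/121 ≈ -8.0992)
h + o(3)*155 = -980/121 + (85 + 3² - 22*3)*155 = -980/121 + (85 + 9 - 66)*155 = -980/121 + 28*155 = -980/121 + 4340 = 524160/121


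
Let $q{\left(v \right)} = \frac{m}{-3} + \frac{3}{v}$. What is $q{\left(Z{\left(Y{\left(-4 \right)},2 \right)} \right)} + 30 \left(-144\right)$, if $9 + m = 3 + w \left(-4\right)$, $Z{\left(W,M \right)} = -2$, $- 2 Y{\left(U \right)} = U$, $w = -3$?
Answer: $- \frac{8647}{2} \approx -4323.5$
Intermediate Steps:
$Y{\left(U \right)} = - \frac{U}{2}$
$m = 6$ ($m = -9 + \left(3 - -12\right) = -9 + \left(3 + 12\right) = -9 + 15 = 6$)
$q{\left(v \right)} = -2 + \frac{3}{v}$ ($q{\left(v \right)} = \frac{6}{-3} + \frac{3}{v} = 6 \left(- \frac{1}{3}\right) + \frac{3}{v} = -2 + \frac{3}{v}$)
$q{\left(Z{\left(Y{\left(-4 \right)},2 \right)} \right)} + 30 \left(-144\right) = \left(-2 + \frac{3}{-2}\right) + 30 \left(-144\right) = \left(-2 + 3 \left(- \frac{1}{2}\right)\right) - 4320 = \left(-2 - \frac{3}{2}\right) - 4320 = - \frac{7}{2} - 4320 = - \frac{8647}{2}$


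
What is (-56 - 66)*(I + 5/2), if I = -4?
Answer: 183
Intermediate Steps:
(-56 - 66)*(I + 5/2) = (-56 - 66)*(-4 + 5/2) = -122*(-4 + (½)*5) = -122*(-4 + 5/2) = -122*(-3/2) = 183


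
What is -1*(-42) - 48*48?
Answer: -2262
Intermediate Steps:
-1*(-42) - 48*48 = 42 - 2304 = -2262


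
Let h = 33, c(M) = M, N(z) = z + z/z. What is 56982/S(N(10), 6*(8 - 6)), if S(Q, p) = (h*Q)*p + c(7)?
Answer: 56982/4363 ≈ 13.060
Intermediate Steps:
N(z) = 1 + z (N(z) = z + 1 = 1 + z)
S(Q, p) = 7 + 33*Q*p (S(Q, p) = (33*Q)*p + 7 = 33*Q*p + 7 = 7 + 33*Q*p)
56982/S(N(10), 6*(8 - 6)) = 56982/(7 + 33*(1 + 10)*(6*(8 - 6))) = 56982/(7 + 33*11*(6*2)) = 56982/(7 + 33*11*12) = 56982/(7 + 4356) = 56982/4363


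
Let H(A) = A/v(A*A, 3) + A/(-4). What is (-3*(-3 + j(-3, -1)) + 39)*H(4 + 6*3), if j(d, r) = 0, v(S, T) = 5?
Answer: -264/5 ≈ -52.800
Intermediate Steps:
H(A) = -A/20 (H(A) = A/5 + A/(-4) = A*(⅕) + A*(-¼) = A/5 - A/4 = -A/20)
(-3*(-3 + j(-3, -1)) + 39)*H(4 + 6*3) = (-3*(-3 + 0) + 39)*(-(4 + 6*3)/20) = (-3*(-3) + 39)*(-(4 + 18)/20) = (9 + 39)*(-1/20*22) = 48*(-11/10) = -264/5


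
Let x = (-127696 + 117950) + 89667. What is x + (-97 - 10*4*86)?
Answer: 76384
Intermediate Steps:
x = 79921 (x = -9746 + 89667 = 79921)
x + (-97 - 10*4*86) = 79921 + (-97 - 10*4*86) = 79921 + (-97 - 40*86) = 79921 + (-97 - 3440) = 79921 - 3537 = 76384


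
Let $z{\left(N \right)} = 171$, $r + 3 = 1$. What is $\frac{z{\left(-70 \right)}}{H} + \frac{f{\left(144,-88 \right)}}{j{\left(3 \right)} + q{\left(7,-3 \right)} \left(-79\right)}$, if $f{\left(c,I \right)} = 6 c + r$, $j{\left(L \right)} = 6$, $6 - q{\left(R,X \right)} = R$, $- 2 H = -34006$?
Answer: $\frac{14671121}{1445255} \approx 10.151$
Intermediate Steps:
$H = 17003$ ($H = \left(- \frac{1}{2}\right) \left(-34006\right) = 17003$)
$q{\left(R,X \right)} = 6 - R$
$r = -2$ ($r = -3 + 1 = -2$)
$f{\left(c,I \right)} = -2 + 6 c$ ($f{\left(c,I \right)} = 6 c - 2 = -2 + 6 c$)
$\frac{z{\left(-70 \right)}}{H} + \frac{f{\left(144,-88 \right)}}{j{\left(3 \right)} + q{\left(7,-3 \right)} \left(-79\right)} = \frac{171}{17003} + \frac{-2 + 6 \cdot 144}{6 + \left(6 - 7\right) \left(-79\right)} = 171 \cdot \frac{1}{17003} + \frac{-2 + 864}{6 + \left(6 - 7\right) \left(-79\right)} = \frac{171}{17003} + \frac{862}{6 - -79} = \frac{171}{17003} + \frac{862}{6 + 79} = \frac{171}{17003} + \frac{862}{85} = \frac{14671121}{1445255}$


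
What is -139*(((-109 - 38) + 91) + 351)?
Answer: -41005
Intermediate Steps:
-139*(((-109 - 38) + 91) + 351) = -139*((-147 + 91) + 351) = -139*(-56 + 351) = -139*295 = -41005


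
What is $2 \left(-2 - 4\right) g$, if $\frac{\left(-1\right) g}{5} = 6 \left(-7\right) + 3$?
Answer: $-2340$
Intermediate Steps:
$g = 195$ ($g = - 5 \left(6 \left(-7\right) + 3\right) = - 5 \left(-42 + 3\right) = \left(-5\right) \left(-39\right) = 195$)
$2 \left(-2 - 4\right) g = 2 \left(-2 - 4\right) 195 = 2 \left(-6\right) 195 = \left(-12\right) 195 = -2340$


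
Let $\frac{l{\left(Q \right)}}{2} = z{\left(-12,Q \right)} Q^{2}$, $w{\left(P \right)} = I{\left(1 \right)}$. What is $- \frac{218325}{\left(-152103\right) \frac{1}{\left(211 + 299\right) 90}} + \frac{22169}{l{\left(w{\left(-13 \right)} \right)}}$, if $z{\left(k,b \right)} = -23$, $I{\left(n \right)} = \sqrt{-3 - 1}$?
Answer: $\frac{615752530469}{9328984} \approx 66004.0$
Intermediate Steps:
$I{\left(n \right)} = 2 i$ ($I{\left(n \right)} = \sqrt{-4} = 2 i$)
$w{\left(P \right)} = 2 i$
$l{\left(Q \right)} = - 46 Q^{2}$ ($l{\left(Q \right)} = 2 \left(- 23 Q^{2}\right) = - 46 Q^{2}$)
$- \frac{218325}{\left(-152103\right) \frac{1}{\left(211 + 299\right) 90}} + \frac{22169}{l{\left(w{\left(-13 \right)} \right)}} = - \frac{218325}{\left(-152103\right) \frac{1}{\left(211 + 299\right) 90}} + \frac{22169}{\left(-46\right) \left(2 i\right)^{2}} = - \frac{218325}{\left(-152103\right) \frac{1}{510 \cdot 90}} + \frac{22169}{\left(-46\right) \left(-4\right)} = - \frac{218325}{\left(-152103\right) \frac{1}{45900}} + \frac{22169}{184} = - \frac{218325}{\left(-152103\right) \frac{1}{45900}} + 22169 \cdot \frac{1}{184} = - \frac{218325}{- \frac{50701}{15300}} + \frac{22169}{184} = \left(-218325\right) \left(- \frac{15300}{50701}\right) + \frac{22169}{184} = \frac{3340372500}{50701} + \frac{22169}{184} = \frac{615752530469}{9328984}$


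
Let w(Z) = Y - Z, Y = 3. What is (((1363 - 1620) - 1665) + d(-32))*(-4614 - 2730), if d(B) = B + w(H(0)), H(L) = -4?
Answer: 14298768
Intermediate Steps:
w(Z) = 3 - Z
d(B) = 7 + B (d(B) = B + (3 - 1*(-4)) = B + (3 + 4) = B + 7 = 7 + B)
(((1363 - 1620) - 1665) + d(-32))*(-4614 - 2730) = (((1363 - 1620) - 1665) + (7 - 32))*(-4614 - 2730) = ((-257 - 1665) - 25)*(-7344) = (-1922 - 25)*(-7344) = -1947*(-7344) = 14298768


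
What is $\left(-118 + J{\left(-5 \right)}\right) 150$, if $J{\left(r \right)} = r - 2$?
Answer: $-18750$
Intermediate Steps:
$J{\left(r \right)} = -2 + r$
$\left(-118 + J{\left(-5 \right)}\right) 150 = \left(-118 - 7\right) 150 = \left(-125\right) 150 = -18750$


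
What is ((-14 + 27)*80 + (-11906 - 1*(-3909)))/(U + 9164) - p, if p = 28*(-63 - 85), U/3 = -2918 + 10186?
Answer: 128324435/30968 ≈ 4143.8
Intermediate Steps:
U = 21804 (U = 3*(-2918 + 10186) = 3*7268 = 21804)
p = -4144 (p = 28*(-148) = -4144)
((-14 + 27)*80 + (-11906 - 1*(-3909)))/(U + 9164) - p = ((-14 + 27)*80 + (-11906 - 1*(-3909)))/(21804 + 9164) - 1*(-4144) = (13*80 + (-11906 + 3909))/30968 + 4144 = (1040 - 7997)*(1/30968) + 4144 = -6957*1/30968 + 4144 = -6957/30968 + 4144 = 128324435/30968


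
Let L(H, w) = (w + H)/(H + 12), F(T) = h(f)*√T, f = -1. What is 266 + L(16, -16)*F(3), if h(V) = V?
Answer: 266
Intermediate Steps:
F(T) = -√T
L(H, w) = (H + w)/(12 + H)
266 + L(16, -16)*F(3) = 266 + ((16 - 16)/(12 + 16))*(-√3) = 266 + (0/28)*(-√3) = 266 + ((1/28)*0)*(-√3) = 266 + 0*(-√3) = 266 + 0 = 266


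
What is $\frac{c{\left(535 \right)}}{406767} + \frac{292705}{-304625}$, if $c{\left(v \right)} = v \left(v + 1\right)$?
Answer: $- \frac{6341693947}{24782279475} \approx -0.2559$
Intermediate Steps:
$c{\left(v \right)} = v \left(1 + v\right)$
$\frac{c{\left(535 \right)}}{406767} + \frac{292705}{-304625} = \frac{535 \left(1 + 535\right)}{406767} + \frac{292705}{-304625} = 535 \cdot 536 \cdot \frac{1}{406767} + 292705 \left(- \frac{1}{304625}\right) = 286760 \cdot \frac{1}{406767} - \frac{58541}{60925} = \frac{286760}{406767} - \frac{58541}{60925} = - \frac{6341693947}{24782279475}$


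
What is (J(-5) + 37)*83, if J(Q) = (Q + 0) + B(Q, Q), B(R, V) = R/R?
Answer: 2739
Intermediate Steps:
B(R, V) = 1
J(Q) = 1 + Q (J(Q) = (Q + 0) + 1 = Q + 1 = 1 + Q)
(J(-5) + 37)*83 = ((1 - 5) + 37)*83 = (-4 + 37)*83 = 33*83 = 2739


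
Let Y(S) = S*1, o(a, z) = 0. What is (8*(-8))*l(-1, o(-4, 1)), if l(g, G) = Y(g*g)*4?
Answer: -256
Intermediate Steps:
Y(S) = S
l(g, G) = 4*g**2 (l(g, G) = (g*g)*4 = g**2*4 = 4*g**2)
(8*(-8))*l(-1, o(-4, 1)) = (8*(-8))*(4*(-1)**2) = -256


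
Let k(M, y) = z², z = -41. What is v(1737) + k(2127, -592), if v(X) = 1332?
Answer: 3013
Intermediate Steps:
k(M, y) = 1681 (k(M, y) = (-41)² = 1681)
v(1737) + k(2127, -592) = 1332 + 1681 = 3013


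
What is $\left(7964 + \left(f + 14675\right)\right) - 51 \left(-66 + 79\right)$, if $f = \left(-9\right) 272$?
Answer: $19528$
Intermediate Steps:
$f = -2448$
$\left(7964 + \left(f + 14675\right)\right) - 51 \left(-66 + 79\right) = \left(7964 + \left(-2448 + 14675\right)\right) - 51 \left(-66 + 79\right) = \left(7964 + 12227\right) - 663 = 20191 - 663 = 19528$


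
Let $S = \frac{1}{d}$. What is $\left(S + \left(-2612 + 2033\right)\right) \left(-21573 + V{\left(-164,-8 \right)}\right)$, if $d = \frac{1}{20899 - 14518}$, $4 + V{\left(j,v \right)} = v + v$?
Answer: $-125282586$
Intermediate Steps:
$V{\left(j,v \right)} = -4 + 2 v$ ($V{\left(j,v \right)} = -4 + \left(v + v\right) = -4 + 2 v$)
$d = \frac{1}{6381} \approx 0.00015672$
$S = 6381$ ($S = \frac{1}{\frac{1}{6381}} = 6381$)
$\left(S + \left(-2612 + 2033\right)\right) \left(-21573 + V{\left(-164,-8 \right)}\right) = \left(6381 + \left(-2612 + 2033\right)\right) \left(-21573 + \left(-4 + 2 \left(-8\right)\right)\right) = \left(6381 - 579\right) \left(-21573 - 20\right) = 5802 \left(-21573 - 20\right) = 5802 \left(-21593\right) = -125282586$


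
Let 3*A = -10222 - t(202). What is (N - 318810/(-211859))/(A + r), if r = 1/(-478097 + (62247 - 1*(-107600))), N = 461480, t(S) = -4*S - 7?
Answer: -30137297372572500/204776394947609 ≈ -147.17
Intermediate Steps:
t(S) = -7 - 4*S
A = -9407/3 (A = (-10222 - (-7 - 4*202))/3 = (-10222 - (-7 - 808))/3 = (-10222 - 1*(-815))/3 = (-10222 + 815)/3 = (⅓)*(-9407) = -9407/3 ≈ -3135.7)
r = -1/308250 (r = 1/(-478097 + (62247 + 107600)) = 1/(-478097 + 169847) = 1/(-308250) = -1/308250 ≈ -3.2441e-6)
(N - 318810/(-211859))/(A + r) = (461480 - 318810/(-211859))/(-9407/3 - 1/308250) = (461480 - 318810*(-1/211859))/(-966569251/308250) = (461480 + 318810/211859)*(-308250/966569251) = (97769010130/211859)*(-308250/966569251) = -30137297372572500/204776394947609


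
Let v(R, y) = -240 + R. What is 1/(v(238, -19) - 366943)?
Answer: -1/366945 ≈ -2.7252e-6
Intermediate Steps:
1/(v(238, -19) - 366943) = 1/((-240 + 238) - 366943) = 1/(-2 - 366943) = 1/(-366945) = -1/366945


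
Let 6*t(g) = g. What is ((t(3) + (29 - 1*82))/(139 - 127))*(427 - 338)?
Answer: -3115/8 ≈ -389.38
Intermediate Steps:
t(g) = g/6
((t(3) + (29 - 1*82))/(139 - 127))*(427 - 338) = (((⅙)*3 + (29 - 1*82))/(139 - 127))*(427 - 338) = ((½ + (29 - 82))/12)*89 = ((½ - 53)*(1/12))*89 = -105/2*1/12*89 = -35/8*89 = -3115/8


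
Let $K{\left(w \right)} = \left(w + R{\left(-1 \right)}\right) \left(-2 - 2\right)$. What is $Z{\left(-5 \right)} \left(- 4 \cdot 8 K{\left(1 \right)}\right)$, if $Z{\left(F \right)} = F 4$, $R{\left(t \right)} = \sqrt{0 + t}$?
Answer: $-2560 - 2560 i \approx -2560.0 - 2560.0 i$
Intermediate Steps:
$R{\left(t \right)} = \sqrt{t}$
$K{\left(w \right)} = - 4 i - 4 w$ ($K{\left(w \right)} = \left(w + \sqrt{-1}\right) \left(-2 - 2\right) = \left(w + i\right) \left(-4\right) = \left(i + w\right) \left(-4\right) = - 4 i - 4 w$)
$Z{\left(F \right)} = 4 F$
$Z{\left(-5 \right)} \left(- 4 \cdot 8 K{\left(1 \right)}\right) = 4 \left(-5\right) \left(- 4 \cdot 8 \left(- 4 i - 4\right)\right) = - 20 \left(- 4 \cdot 8 \left(- 4 i - 4\right)\right) = - 20 \left(- 4 \cdot 8 \left(-4 - 4 i\right)\right) = - 20 \left(- 4 \left(-32 - 32 i\right)\right) = - 20 \left(128 + 128 i\right) = -2560 - 2560 i$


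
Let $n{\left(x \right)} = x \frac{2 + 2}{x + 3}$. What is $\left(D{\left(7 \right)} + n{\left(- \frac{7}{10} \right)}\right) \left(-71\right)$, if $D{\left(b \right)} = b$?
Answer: $- \frac{9443}{23} \approx -410.57$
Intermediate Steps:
$n{\left(x \right)} = \frac{4 x}{3 + x}$ ($n{\left(x \right)} = x \frac{4}{3 + x} = \frac{4 x}{3 + x}$)
$\left(D{\left(7 \right)} + n{\left(- \frac{7}{10} \right)}\right) \left(-71\right) = \left(7 + \frac{4 \left(- \frac{7}{10}\right)}{3 - \frac{7}{10}}\right) \left(-71\right) = \left(7 + \frac{4 \left(\left(-7\right) \frac{1}{10}\right)}{3 - \frac{7}{10}}\right) \left(-71\right) = \left(7 + 4 \left(- \frac{7}{10}\right) \frac{1}{3 - \frac{7}{10}}\right) \left(-71\right) = \left(7 + 4 \left(- \frac{7}{10}\right) \frac{1}{\frac{23}{10}}\right) \left(-71\right) = \left(7 + 4 \left(- \frac{7}{10}\right) \frac{10}{23}\right) \left(-71\right) = \left(7 - \frac{28}{23}\right) \left(-71\right) = \frac{133}{23} \left(-71\right) = - \frac{9443}{23}$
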